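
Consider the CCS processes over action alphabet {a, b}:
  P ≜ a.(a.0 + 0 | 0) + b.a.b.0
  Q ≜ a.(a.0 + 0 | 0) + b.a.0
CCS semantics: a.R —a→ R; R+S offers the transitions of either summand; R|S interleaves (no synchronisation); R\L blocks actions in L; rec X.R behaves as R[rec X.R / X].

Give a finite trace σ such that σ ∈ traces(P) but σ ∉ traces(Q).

bab

LTS(P): 5 reachable states
  u0 = a.(a.0 + 0 | 0) + b.a.b.0 | -a-> u1, -b-> u2
  u1 = a.0 + 0 | 0 | -a-> u3
  u2 = a.b.0 | -a-> u4
  u3 = 0 | (no moves)
  u4 = b.0 | -b-> u3
LTS(Q): 4 reachable states
  v0 = a.(a.0 + 0 | 0) + b.a.0 | -a-> v1, -b-> v2
  v1 = a.0 + 0 | 0 | -a-> v3
  v2 = a.0 | -a-> v3
  v3 = 0 | (no moves)
Executing bab from P (initial set {u0}):
  after b @ step 1: {u2}
  after a @ step 2: {u4}
  after b @ step 3: {u3}
  P completes σ.
Executing bab from Q (initial set {v0}):
  after b @ step 1: {v2}
  after a @ step 2: {v3}
  after b @ step 3: ∅ (Q stuck)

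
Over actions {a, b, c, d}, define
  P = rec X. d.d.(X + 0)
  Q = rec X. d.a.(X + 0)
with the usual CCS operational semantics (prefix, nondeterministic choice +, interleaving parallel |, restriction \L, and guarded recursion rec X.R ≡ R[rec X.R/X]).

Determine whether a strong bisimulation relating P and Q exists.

LTS(P): 3 reachable states
  u0 = rec X. d.d.(X + 0) ⊢ -d-> u1
  u1 = d.((rec X. d.d.(X + 0)) + 0) ⊢ -d-> u2
  u2 = (rec X. d.d.(X + 0)) + 0 ⊢ -d-> u1
LTS(Q): 3 reachable states
  v0 = rec X. d.a.(X + 0) ⊢ -d-> v1
  v1 = a.((rec X. d.a.(X + 0)) + 0) ⊢ -a-> v2
  v2 = (rec X. d.a.(X + 0)) + 0 ⊢ -d-> v1
Bisimilarity quotient blocks:
  B0 = {u0, u1, u2}
  B1 = {v0, v2}
  B2 = {v1}
u0 ∈ B0, v0 ∈ B1 → different blocks

not bisimilar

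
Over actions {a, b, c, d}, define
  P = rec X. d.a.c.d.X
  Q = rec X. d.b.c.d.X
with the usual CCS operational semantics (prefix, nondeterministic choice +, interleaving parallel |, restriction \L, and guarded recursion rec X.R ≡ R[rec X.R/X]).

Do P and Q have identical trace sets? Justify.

LTS(P): 4 reachable states
  u0 = rec X. d.a.c.d.X | ··d··> u1
  u1 = a.c.d.(rec X. d.a.c.d.X) | ··a··> u2
  u2 = c.d.(rec X. d.a.c.d.X) | ··c··> u3
  u3 = d.(rec X. d.a.c.d.X) | ··d··> u0
LTS(Q): 4 reachable states
  v0 = rec X. d.b.c.d.X | ··d··> v1
  v1 = b.c.d.(rec X. d.b.c.d.X) | ··b··> v2
  v2 = c.d.(rec X. d.b.c.d.X) | ··c··> v3
  v3 = d.(rec X. d.b.c.d.X) | ··d··> v0
Executing da from P (initial set {u0}):
  step 1 (d): {u1}
  step 2 (a): {u2}
  P completes σ.
Executing da from Q (initial set {v0}):
  step 1 (d): {v1}
  step 2 (a): ∅ (Q stuck)

traces(P) ≠ traces(Q) — witness ⟨da⟩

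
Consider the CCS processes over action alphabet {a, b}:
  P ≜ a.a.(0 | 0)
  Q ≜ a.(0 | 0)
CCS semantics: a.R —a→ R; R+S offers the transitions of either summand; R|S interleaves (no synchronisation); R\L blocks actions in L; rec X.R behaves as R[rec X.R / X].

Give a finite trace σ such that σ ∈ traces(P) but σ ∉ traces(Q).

aa

P's transition system — 3 states:
  u0 = a.a.(0 | 0) has moves =a=> u1
  u1 = a.(0 | 0) has moves =a=> u2
  u2 = 0 | 0 has moves (no moves)
Q's transition system — 2 states:
  v0 = a.(0 | 0) has moves =a=> v1
  v1 = 0 | 0 has moves (no moves)
Run σ = ⟨aa⟩ on P: start {u0}
  after a @ step 1: {u1}
  after a @ step 2: {u2}
  — P admits the full trace.
Run σ = ⟨aa⟩ on Q: start {v0}
  after a @ step 1: {v1}
  after a @ step 2: ∅  — Q cannot continue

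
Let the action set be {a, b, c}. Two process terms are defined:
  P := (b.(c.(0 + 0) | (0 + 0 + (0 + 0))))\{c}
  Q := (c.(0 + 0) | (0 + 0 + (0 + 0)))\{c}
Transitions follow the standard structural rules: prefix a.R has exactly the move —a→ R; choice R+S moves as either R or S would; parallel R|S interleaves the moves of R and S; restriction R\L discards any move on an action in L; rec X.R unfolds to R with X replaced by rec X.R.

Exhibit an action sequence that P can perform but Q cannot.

P's transition system — 2 states:
  s0 = (b.(c.(0 + 0) | (0 + 0 + (0 + 0))))\{c} → --b--▸ s1
  s1 = (c.(0 + 0) | (0 + 0 + (0 + 0)))\{c} → stopped
Q's transition system — 1 states:
  t0 = (c.(0 + 0) | (0 + 0 + (0 + 0)))\{c} → stopped
Executing b from P (initial set {s0}):
  [1] b ⇒ {s1}
  ✓ P
Executing b from Q (initial set {t0}):
  [1] b ⇒ no successor for Q

b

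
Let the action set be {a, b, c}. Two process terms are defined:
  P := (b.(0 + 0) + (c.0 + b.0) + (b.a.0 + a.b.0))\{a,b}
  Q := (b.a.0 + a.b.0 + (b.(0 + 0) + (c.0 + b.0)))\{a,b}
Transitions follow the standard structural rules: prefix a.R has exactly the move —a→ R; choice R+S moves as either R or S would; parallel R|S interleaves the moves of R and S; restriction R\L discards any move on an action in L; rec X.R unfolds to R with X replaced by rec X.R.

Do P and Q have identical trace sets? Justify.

traces(P) = traces(Q)

Reachable graph of P (2 states):
  p0 = (b.(0 + 0) + (c.0 + b.0) + (b.a.0 + a.b.0))\{a,b} → =c=> p1
  p1 = 0\{a,b} → deadlocked
Reachable graph of Q (2 states):
  q0 = (b.a.0 + a.b.0 + (b.(0 + 0) + (c.0 + b.0)))\{a,b} → =c=> q1
  q1 = 0\{a,b} → deadlocked
Partition-refinement fixed point:
  B0 = {p0, q0}
  B1 = {p1, q1}
p0 ∈ B0, q0 ∈ B0 → same block
Bisimilar ⇒ trace-equivalent.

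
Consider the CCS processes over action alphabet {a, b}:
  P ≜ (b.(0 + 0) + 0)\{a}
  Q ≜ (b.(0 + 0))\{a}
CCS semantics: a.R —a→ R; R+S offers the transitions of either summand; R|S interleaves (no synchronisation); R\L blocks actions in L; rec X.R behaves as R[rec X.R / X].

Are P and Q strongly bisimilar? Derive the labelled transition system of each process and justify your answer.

YES

LTS(P): 2 reachable states
  p0 = (b.(0 + 0) + 0)\{a} :: ··b··> p1
  p1 = (0 + 0)\{a} :: (no moves)
LTS(Q): 2 reachable states
  q0 = (b.(0 + 0))\{a} :: ··b··> q1
  q1 = (0 + 0)\{a} :: (no moves)
Partition-refinement fixed point:
  B0 = {p0, q0}
  B1 = {p1, q1}
p0 ∈ B0, q0 ∈ B0 → same block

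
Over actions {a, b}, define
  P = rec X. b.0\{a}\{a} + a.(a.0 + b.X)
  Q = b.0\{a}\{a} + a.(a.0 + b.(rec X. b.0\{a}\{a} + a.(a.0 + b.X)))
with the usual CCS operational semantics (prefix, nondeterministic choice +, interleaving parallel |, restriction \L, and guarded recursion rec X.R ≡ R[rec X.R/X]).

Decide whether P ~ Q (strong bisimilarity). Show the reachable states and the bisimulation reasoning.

LTS(P): 4 reachable states
  m0 = rec X. b.0\{a}\{a} + a.(a.0 + b.X) ⊢ --a--▸ m1, --b--▸ m2
  m1 = a.0 + b.(rec X. b.0\{a}\{a} + a.(a.0 + b.X)) ⊢ --a--▸ m3, --b--▸ m0
  m2 = 0\{a}\{a} ⊢ stopped
  m3 = 0 ⊢ stopped
LTS(Q): 5 reachable states
  n0 = b.0\{a}\{a} + a.(a.0 + b.(rec X. b.0\{a}\{a} + a.(a.0 + b.X))) ⊢ --a--▸ n1, --b--▸ n2
  n1 = a.0 + b.(rec X. b.0\{a}\{a} + a.(a.0 + b.X)) ⊢ --a--▸ n3, --b--▸ n4
  n2 = 0\{a}\{a} ⊢ stopped
  n3 = 0 ⊢ stopped
  n4 = rec X. b.0\{a}\{a} + a.(a.0 + b.X) ⊢ --a--▸ n1, --b--▸ n2
Bisimilarity quotient blocks:
  B0 = {m0, n0, n4}
  B1 = {m1, n1}
  B2 = {m2, m3, n2, n3}
m0 ∈ B0, n0 ∈ B0 → same block

bisimilar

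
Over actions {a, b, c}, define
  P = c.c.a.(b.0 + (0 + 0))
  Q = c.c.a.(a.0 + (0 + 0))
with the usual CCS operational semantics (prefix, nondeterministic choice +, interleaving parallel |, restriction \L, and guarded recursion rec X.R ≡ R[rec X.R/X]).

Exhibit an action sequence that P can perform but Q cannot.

P's transition system — 5 states:
  p0 = c.c.a.(b.0 + (0 + 0)) :: -c-> p1
  p1 = c.a.(b.0 + (0 + 0)) :: -c-> p2
  p2 = a.(b.0 + (0 + 0)) :: -a-> p3
  p3 = b.0 + (0 + 0) :: -b-> p4
  p4 = 0 :: ∅
Q's transition system — 5 states:
  q0 = c.c.a.(a.0 + (0 + 0)) :: -c-> q1
  q1 = c.a.(a.0 + (0 + 0)) :: -c-> q2
  q2 = a.(a.0 + (0 + 0)) :: -a-> q3
  q3 = a.0 + (0 + 0) :: -a-> q4
  q4 = 0 :: ∅
Executing ccab from P (initial set {p0}):
  [1] c ⇒ {p1}
  [2] c ⇒ {p2}
  [3] a ⇒ {p3}
  [4] b ⇒ {p4}
  — P admits the full trace.
Executing ccab from Q (initial set {q0}):
  [1] c ⇒ {q1}
  [2] c ⇒ {q2}
  [3] a ⇒ {q3}
  [4] b ⇒ no successor for Q

ccab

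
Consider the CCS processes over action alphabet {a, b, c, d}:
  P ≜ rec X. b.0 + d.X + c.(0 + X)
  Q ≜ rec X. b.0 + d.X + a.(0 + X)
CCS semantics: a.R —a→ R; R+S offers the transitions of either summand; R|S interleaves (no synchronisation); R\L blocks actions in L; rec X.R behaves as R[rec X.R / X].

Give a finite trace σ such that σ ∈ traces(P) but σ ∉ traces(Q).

P's transition system — 3 states:
  m0 = rec X. b.0 + d.X + c.(0 + X) ⊢ ··b··> m1, ··c··> m2, ··d··> m0
  m1 = 0 ⊢ ∅
  m2 = 0 + (rec X. b.0 + d.X + c.(0 + X)) ⊢ ··b··> m1, ··c··> m2, ··d··> m0
Q's transition system — 3 states:
  n0 = rec X. b.0 + d.X + a.(0 + X) ⊢ ··a··> n1, ··b··> n2, ··d··> n0
  n1 = 0 + (rec X. b.0 + d.X + a.(0 + X)) ⊢ ··a··> n1, ··b··> n2, ··d··> n0
  n2 = 0 ⊢ ∅
Trace ⟨c⟩ through P, begin at {m0}:
  after c @ step 1: {m2}
  — P admits the full trace.
Trace ⟨c⟩ through Q, begin at {n0}:
  after c @ step 1: ∅ (Q stuck)

c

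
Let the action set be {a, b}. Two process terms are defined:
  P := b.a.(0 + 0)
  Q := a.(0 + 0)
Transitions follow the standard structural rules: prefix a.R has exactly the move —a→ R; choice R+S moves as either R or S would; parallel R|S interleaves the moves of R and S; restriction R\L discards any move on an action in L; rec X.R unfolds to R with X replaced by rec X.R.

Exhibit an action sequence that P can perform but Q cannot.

Reachable graph of P (3 states):
  s0 = b.a.(0 + 0) ⊢ -b-> s1
  s1 = a.(0 + 0) ⊢ -a-> s2
  s2 = 0 + 0 ⊢ stopped
Reachable graph of Q (2 states):
  t0 = a.(0 + 0) ⊢ -a-> t1
  t1 = 0 + 0 ⊢ stopped
Trace ⟨b⟩ through P, begin at {s0}:
  after b @ step 1: {s1}
  P completes σ.
Trace ⟨b⟩ through Q, begin at {t0}:
  after b @ step 1: no successor for Q

b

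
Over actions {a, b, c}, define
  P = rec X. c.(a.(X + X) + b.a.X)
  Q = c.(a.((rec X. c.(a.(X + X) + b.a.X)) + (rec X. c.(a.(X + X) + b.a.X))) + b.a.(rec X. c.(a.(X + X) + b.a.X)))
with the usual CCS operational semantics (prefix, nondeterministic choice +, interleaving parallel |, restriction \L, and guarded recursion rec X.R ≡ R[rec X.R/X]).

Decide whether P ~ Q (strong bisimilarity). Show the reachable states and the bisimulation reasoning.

LTS(P): 4 reachable states
  p0 = rec X. c.(a.(X + X) + b.a.X) has moves ··c··> p1
  p1 = a.((rec X. c.(a.(X + X) + b.a.X)) + (rec X. c.(a.(X + X) + b.a.X))) + b.a.(rec X. c.(a.(X + X) + b.a.X)) has moves ··a··> p2, ··b··> p3
  p2 = (rec X. c.(a.(X + X) + b.a.X)) + (rec X. c.(a.(X + X) + b.a.X)) has moves ··c··> p1
  p3 = a.(rec X. c.(a.(X + X) + b.a.X)) has moves ··a··> p0
LTS(Q): 5 reachable states
  q0 = c.(a.((rec X. c.(a.(X + X) + b.a.X)) + (rec X. c.(a.(X + X) + b.a.X))) + b.a.(rec X. c.(a.(X + X) + b.a.X))) has moves ··c··> q1
  q1 = a.((rec X. c.(a.(X + X) + b.a.X)) + (rec X. c.(a.(X + X) + b.a.X))) + b.a.(rec X. c.(a.(X + X) + b.a.X)) has moves ··a··> q2, ··b··> q3
  q2 = (rec X. c.(a.(X + X) + b.a.X)) + (rec X. c.(a.(X + X) + b.a.X)) has moves ··c··> q1
  q3 = a.(rec X. c.(a.(X + X) + b.a.X)) has moves ··a··> q4
  q4 = rec X. c.(a.(X + X) + b.a.X) has moves ··c··> q1
Coarsest stable partition (strong bisimilarity classes):
  B0 = {p0, p2, q0, q2, q4}
  B1 = {p1, q1}
  B2 = {p3, q3}
p0 ∈ B0, q0 ∈ B0 → same block

YES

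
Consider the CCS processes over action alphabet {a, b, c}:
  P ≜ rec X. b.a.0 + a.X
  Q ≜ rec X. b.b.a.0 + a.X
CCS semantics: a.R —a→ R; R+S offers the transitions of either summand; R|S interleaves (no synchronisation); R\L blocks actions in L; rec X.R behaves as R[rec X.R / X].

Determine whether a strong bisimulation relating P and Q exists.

Reachable graph of P (3 states):
  m0 = rec X. b.a.0 + a.X → -a-> m0, -b-> m1
  m1 = a.0 → -a-> m2
  m2 = 0 → ·
Reachable graph of Q (4 states):
  n0 = rec X. b.b.a.0 + a.X → -a-> n0, -b-> n1
  n1 = b.a.0 → -b-> n2
  n2 = a.0 → -a-> n3
  n3 = 0 → ·
Partition-refinement fixed point:
  B0 = {m0}
  B1 = {m1, n2}
  B2 = {m2, n3}
  B3 = {n0}
  B4 = {n1}
m0 ∈ B0, n0 ∈ B3 → different blocks

NO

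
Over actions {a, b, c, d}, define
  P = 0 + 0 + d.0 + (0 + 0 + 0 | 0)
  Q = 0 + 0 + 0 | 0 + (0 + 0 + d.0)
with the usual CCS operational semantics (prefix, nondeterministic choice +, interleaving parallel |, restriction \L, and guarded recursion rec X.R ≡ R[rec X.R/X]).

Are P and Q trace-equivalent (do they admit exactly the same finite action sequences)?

Reachable graph of P (2 states):
  u0 = 0 + 0 + d.0 + (0 + 0 + 0 | 0) | —d→ u1
  u1 = 0 | (no moves)
Reachable graph of Q (2 states):
  v0 = 0 + 0 + 0 | 0 + (0 + 0 + d.0) | —d→ v1
  v1 = 0 | (no moves)
Bisimilarity quotient blocks:
  B0 = {u0, v0}
  B1 = {u1, v1}
u0 ∈ B0, v0 ∈ B0 → same block
Bisimilar ⇒ trace-equivalent.

traces(P) = traces(Q)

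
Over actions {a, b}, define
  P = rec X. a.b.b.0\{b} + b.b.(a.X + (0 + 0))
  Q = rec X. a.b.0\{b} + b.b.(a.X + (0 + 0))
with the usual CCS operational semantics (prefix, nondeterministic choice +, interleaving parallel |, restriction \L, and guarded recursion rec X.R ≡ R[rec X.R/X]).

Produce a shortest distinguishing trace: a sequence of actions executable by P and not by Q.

abb

Reachable graph of P (6 states):
  u0 = rec X. a.b.b.0\{b} + b.b.(a.X + (0 + 0)) | —a→ u1, —b→ u2
  u1 = b.b.0\{b} | —b→ u3
  u2 = b.(a.(rec X. a.b.b.0\{b} + b.b.(a.X + (0 + 0))) + (0 + 0)) | —b→ u4
  u3 = b.0\{b} | —b→ u5
  u4 = a.(rec X. a.b.b.0\{b} + b.b.(a.X + (0 + 0))) + (0 + 0) | —a→ u0
  u5 = 0\{b} | ∅
Reachable graph of Q (5 states):
  v0 = rec X. a.b.0\{b} + b.b.(a.X + (0 + 0)) | —a→ v1, —b→ v2
  v1 = b.0\{b} | —b→ v3
  v2 = b.(a.(rec X. a.b.0\{b} + b.b.(a.X + (0 + 0))) + (0 + 0)) | —b→ v4
  v3 = 0\{b} | ∅
  v4 = a.(rec X. a.b.0\{b} + b.b.(a.X + (0 + 0))) + (0 + 0) | —a→ v0
Executing abb from P (initial set {u0}):
  after a @ step 1: {u1}
  after b @ step 2: {u3}
  after b @ step 3: {u5}
  ✓ P
Executing abb from Q (initial set {v0}):
  after a @ step 1: {v1}
  after b @ step 2: {v3}
  after b @ step 3: no successor for Q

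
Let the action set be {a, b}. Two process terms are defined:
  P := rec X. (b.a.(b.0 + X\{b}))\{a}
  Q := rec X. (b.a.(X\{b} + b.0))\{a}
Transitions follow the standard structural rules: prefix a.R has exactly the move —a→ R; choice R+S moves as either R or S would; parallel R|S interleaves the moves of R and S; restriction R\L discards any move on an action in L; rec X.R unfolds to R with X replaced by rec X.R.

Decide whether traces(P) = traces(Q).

trace-equivalent

Reachable graph of P (2 states):
  s0 = rec X. (b.a.(b.0 + X\{b}))\{a} has moves -b-> s1
  s1 = (a.(b.0 + (rec X. (b.a.(b.0 + X\{b}))\{a})\{b}))\{a} has moves ·
Reachable graph of Q (2 states):
  t0 = rec X. (b.a.(X\{b} + b.0))\{a} has moves -b-> t1
  t1 = (a.((rec X. (b.a.(X\{b} + b.0))\{a})\{b} + b.0))\{a} has moves ·
Partition-refinement fixed point:
  B0 = {s0, t0}
  B1 = {s1, t1}
s0 ∈ B0, t0 ∈ B0 → same block
Bisimilar ⇒ trace-equivalent.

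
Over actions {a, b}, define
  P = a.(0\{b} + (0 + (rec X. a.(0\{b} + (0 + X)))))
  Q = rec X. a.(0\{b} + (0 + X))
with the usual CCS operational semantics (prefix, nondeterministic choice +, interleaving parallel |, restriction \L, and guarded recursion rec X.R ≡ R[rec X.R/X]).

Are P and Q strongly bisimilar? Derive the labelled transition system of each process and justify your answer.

LTS(P): 2 reachable states
  m0 = a.(0\{b} + (0 + (rec X. a.(0\{b} + (0 + X))))) | -a-> m1
  m1 = 0\{b} + (0 + (rec X. a.(0\{b} + (0 + X)))) | -a-> m1
LTS(Q): 2 reachable states
  n0 = rec X. a.(0\{b} + (0 + X)) | -a-> n1
  n1 = 0\{b} + (0 + (rec X. a.(0\{b} + (0 + X)))) | -a-> n1
Coarsest stable partition (strong bisimilarity classes):
  B0 = {m0, m1, n0, n1}
m0 ∈ B0, n0 ∈ B0 → same block

YES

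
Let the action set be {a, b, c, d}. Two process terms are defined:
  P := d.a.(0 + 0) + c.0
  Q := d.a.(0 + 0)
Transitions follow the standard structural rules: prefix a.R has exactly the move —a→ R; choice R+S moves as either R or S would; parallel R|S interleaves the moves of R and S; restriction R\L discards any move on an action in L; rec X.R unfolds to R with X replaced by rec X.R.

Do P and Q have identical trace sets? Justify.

traces(P) ≠ traces(Q) — witness ⟨c⟩

P's transition system — 4 states:
  s0 = d.a.(0 + 0) + c.0 → =c=> s1, =d=> s2
  s1 = 0 → ·
  s2 = a.(0 + 0) → =a=> s3
  s3 = 0 + 0 → ·
Q's transition system — 3 states:
  t0 = d.a.(0 + 0) → =d=> t1
  t1 = a.(0 + 0) → =a=> t2
  t2 = 0 + 0 → ·
Run σ = ⟨c⟩ on P: start {s0}
  after c @ step 1: {s1}
  ✓ P
Run σ = ⟨c⟩ on Q: start {t0}
  after c @ step 1: ∅  — Q cannot continue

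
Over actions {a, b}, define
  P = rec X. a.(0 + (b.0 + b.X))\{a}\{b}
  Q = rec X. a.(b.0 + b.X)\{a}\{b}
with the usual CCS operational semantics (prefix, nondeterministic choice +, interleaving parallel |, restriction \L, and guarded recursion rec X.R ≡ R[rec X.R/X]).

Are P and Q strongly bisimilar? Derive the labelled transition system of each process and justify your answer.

Reachable graph of P (2 states):
  p0 = rec X. a.(0 + (b.0 + b.X))\{a}\{b} :: =a=> p1
  p1 = (0 + (b.0 + b.(rec X. a.(0 + (b.0 + b.X))\{a}\{b})))\{a}\{b} :: ∅
Reachable graph of Q (2 states):
  q0 = rec X. a.(b.0 + b.X)\{a}\{b} :: =a=> q1
  q1 = (b.0 + b.(rec X. a.(b.0 + b.X)\{a}\{b}))\{a}\{b} :: ∅
Coarsest stable partition (strong bisimilarity classes):
  B0 = {p0, q0}
  B1 = {p1, q1}
p0 ∈ B0, q0 ∈ B0 → same block

P ~ Q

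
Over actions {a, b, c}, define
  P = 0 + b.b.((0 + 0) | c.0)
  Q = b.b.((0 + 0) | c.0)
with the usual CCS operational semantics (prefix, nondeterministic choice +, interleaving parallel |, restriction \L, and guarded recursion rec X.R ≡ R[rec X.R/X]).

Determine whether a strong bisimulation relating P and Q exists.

P ~ Q

Reachable graph of P (4 states):
  p0 = 0 + b.b.((0 + 0) | c.0) ⊢ --b--▸ p1
  p1 = b.((0 + 0) | c.0) ⊢ --b--▸ p2
  p2 = (0 + 0) | c.0 ⊢ --c--▸ p3
  p3 = (0 + 0) | 0 ⊢ (no moves)
Reachable graph of Q (4 states):
  q0 = b.b.((0 + 0) | c.0) ⊢ --b--▸ q1
  q1 = b.((0 + 0) | c.0) ⊢ --b--▸ q2
  q2 = (0 + 0) | c.0 ⊢ --c--▸ q3
  q3 = (0 + 0) | 0 ⊢ (no moves)
Partition-refinement fixed point:
  B0 = {p0, q0}
  B1 = {p1, q1}
  B2 = {p2, q2}
  B3 = {p3, q3}
p0 ∈ B0, q0 ∈ B0 → same block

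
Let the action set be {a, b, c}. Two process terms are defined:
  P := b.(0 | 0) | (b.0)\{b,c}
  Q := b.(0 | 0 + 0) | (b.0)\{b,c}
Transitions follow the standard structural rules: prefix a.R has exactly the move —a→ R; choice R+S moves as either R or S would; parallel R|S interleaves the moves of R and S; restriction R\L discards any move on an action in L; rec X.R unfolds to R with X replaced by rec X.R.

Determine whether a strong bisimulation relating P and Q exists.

LTS(P): 2 reachable states
  m0 = b.(0 | 0) | (b.0)\{b,c} has moves ··b··> m1
  m1 = 0 | 0 | (b.0)\{b,c} has moves ·
LTS(Q): 2 reachable states
  n0 = b.(0 | 0 + 0) | (b.0)\{b,c} has moves ··b··> n1
  n1 = (0 | 0 + 0) | (b.0)\{b,c} has moves ·
Coarsest stable partition (strong bisimilarity classes):
  B0 = {m0, n0}
  B1 = {m1, n1}
m0 ∈ B0, n0 ∈ B0 → same block

YES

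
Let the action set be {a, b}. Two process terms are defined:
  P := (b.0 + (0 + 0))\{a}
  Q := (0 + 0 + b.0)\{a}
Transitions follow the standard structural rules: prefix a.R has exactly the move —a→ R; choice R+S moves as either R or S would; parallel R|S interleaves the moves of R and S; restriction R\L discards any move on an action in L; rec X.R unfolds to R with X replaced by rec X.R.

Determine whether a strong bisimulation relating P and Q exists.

P's transition system — 2 states:
  m0 = (b.0 + (0 + 0))\{a} ⊢ =b=> m1
  m1 = 0\{a} ⊢ deadlocked
Q's transition system — 2 states:
  n0 = (0 + 0 + b.0)\{a} ⊢ =b=> n1
  n1 = 0\{a} ⊢ deadlocked
Partition-refinement fixed point:
  B0 = {m0, n0}
  B1 = {m1, n1}
m0 ∈ B0, n0 ∈ B0 → same block

P ~ Q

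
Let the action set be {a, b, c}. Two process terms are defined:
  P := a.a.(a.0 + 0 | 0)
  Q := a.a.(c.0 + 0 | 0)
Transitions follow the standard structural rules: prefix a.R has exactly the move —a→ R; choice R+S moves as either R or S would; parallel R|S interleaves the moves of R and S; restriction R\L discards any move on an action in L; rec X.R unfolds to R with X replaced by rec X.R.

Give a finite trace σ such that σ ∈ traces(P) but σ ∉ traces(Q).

P's transition system — 4 states:
  u0 = a.a.(a.0 + 0 | 0) ⊢ —a→ u1
  u1 = a.(a.0 + 0 | 0) ⊢ —a→ u2
  u2 = a.0 + 0 | 0 ⊢ —a→ u3
  u3 = 0 ⊢ ·
Q's transition system — 4 states:
  v0 = a.a.(c.0 + 0 | 0) ⊢ —a→ v1
  v1 = a.(c.0 + 0 | 0) ⊢ —a→ v2
  v2 = c.0 + 0 | 0 ⊢ —c→ v3
  v3 = 0 ⊢ ·
Trace ⟨aaa⟩ through P, begin at {u0}:
  after a @ step 1: {u1}
  after a @ step 2: {u2}
  after a @ step 3: {u3}
  — P admits the full trace.
Trace ⟨aaa⟩ through Q, begin at {v0}:
  after a @ step 1: {v1}
  after a @ step 2: {v2}
  after a @ step 3: ∅  — Q cannot continue

aaa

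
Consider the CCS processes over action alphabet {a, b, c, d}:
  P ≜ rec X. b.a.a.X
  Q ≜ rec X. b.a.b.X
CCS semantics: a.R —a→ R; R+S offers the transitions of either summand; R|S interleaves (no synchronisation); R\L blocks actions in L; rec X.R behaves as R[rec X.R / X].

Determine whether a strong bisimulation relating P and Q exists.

NO

P's transition system — 3 states:
  p0 = rec X. b.a.a.X → =b=> p1
  p1 = a.a.(rec X. b.a.a.X) → =a=> p2
  p2 = a.(rec X. b.a.a.X) → =a=> p0
Q's transition system — 3 states:
  q0 = rec X. b.a.b.X → =b=> q1
  q1 = a.b.(rec X. b.a.b.X) → =a=> q2
  q2 = b.(rec X. b.a.b.X) → =b=> q0
Coarsest stable partition (strong bisimilarity classes):
  B0 = {p0}
  B1 = {p1}
  B2 = {p2}
  B3 = {q0}
  B4 = {q1}
  B5 = {q2}
p0 ∈ B0, q0 ∈ B3 → different blocks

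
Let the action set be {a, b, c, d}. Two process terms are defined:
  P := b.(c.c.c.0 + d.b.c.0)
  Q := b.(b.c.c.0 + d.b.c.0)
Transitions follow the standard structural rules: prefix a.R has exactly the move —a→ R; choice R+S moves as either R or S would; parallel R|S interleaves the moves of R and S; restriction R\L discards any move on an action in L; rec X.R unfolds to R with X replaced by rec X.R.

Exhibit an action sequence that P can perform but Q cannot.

bc

LTS(P): 6 reachable states
  m0 = b.(c.c.c.0 + d.b.c.0) has moves —b→ m1
  m1 = c.c.c.0 + d.b.c.0 has moves —c→ m2, —d→ m3
  m2 = c.c.0 has moves —c→ m4
  m3 = b.c.0 has moves —b→ m4
  m4 = c.0 has moves —c→ m5
  m5 = 0 has moves (no moves)
LTS(Q): 6 reachable states
  n0 = b.(b.c.c.0 + d.b.c.0) has moves —b→ n1
  n1 = b.c.c.0 + d.b.c.0 has moves —b→ n2, —d→ n3
  n2 = c.c.0 has moves —c→ n4
  n3 = b.c.0 has moves —b→ n4
  n4 = c.0 has moves —c→ n5
  n5 = 0 has moves (no moves)
Trace ⟨bc⟩ through P, begin at {m0}:
  step 1 (b): {m1}
  step 2 (c): {m2}
  ✓ P
Trace ⟨bc⟩ through Q, begin at {n0}:
  step 1 (b): {n1}
  step 2 (c): ∅ (Q stuck)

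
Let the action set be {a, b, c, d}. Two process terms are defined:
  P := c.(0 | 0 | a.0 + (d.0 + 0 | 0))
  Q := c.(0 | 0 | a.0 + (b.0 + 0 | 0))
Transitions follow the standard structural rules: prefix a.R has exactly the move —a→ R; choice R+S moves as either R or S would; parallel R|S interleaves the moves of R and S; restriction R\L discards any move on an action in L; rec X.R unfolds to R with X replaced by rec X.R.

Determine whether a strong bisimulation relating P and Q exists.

P's transition system — 4 states:
  m0 = c.(0 | 0 | a.0 + (d.0 + 0 | 0)) | -c-> m1
  m1 = 0 | 0 | a.0 + (d.0 + 0 | 0) | -a-> m2, -d-> m3
  m2 = 0 | 0 | 0 | (no moves)
  m3 = 0 | (no moves)
Q's transition system — 4 states:
  n0 = c.(0 | 0 | a.0 + (b.0 + 0 | 0)) | -c-> n1
  n1 = 0 | 0 | a.0 + (b.0 + 0 | 0) | -a-> n2, -b-> n3
  n2 = 0 | 0 | 0 | (no moves)
  n3 = 0 | (no moves)
Bisimilarity quotient blocks:
  B0 = {m0}
  B1 = {m1}
  B2 = {m2, m3, n2, n3}
  B3 = {n0}
  B4 = {n1}
m0 ∈ B0, n0 ∈ B3 → different blocks

not bisimilar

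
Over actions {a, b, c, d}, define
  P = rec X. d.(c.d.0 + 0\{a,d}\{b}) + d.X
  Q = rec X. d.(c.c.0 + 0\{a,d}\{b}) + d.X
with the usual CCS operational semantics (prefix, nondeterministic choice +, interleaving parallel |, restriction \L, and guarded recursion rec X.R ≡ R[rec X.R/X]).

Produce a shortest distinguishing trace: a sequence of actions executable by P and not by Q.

dcd

Reachable graph of P (4 states):
  p0 = rec X. d.(c.d.0 + 0\{a,d}\{b}) + d.X :: =d=> p0, =d=> p1
  p1 = c.d.0 + 0\{a,d}\{b} :: =c=> p2
  p2 = d.0 :: =d=> p3
  p3 = 0 :: stopped
Reachable graph of Q (4 states):
  q0 = rec X. d.(c.c.0 + 0\{a,d}\{b}) + d.X :: =d=> q0, =d=> q1
  q1 = c.c.0 + 0\{a,d}\{b} :: =c=> q2
  q2 = c.0 :: =c=> q3
  q3 = 0 :: stopped
Trace ⟨dcd⟩ through P, begin at {p0}:
  after d @ step 1: {p0, p1}
  after c @ step 2: {p2}
  after d @ step 3: {p3}
  — P admits the full trace.
Trace ⟨dcd⟩ through Q, begin at {q0}:
  after d @ step 1: {q0, q1}
  after c @ step 2: {q2}
  after d @ step 3: no successor for Q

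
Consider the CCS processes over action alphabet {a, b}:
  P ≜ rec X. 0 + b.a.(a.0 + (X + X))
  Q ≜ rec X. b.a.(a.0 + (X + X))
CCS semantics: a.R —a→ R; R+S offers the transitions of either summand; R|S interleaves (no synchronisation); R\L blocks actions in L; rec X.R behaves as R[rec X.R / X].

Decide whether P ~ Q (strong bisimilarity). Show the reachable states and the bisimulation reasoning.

P's transition system — 4 states:
  u0 = rec X. 0 + b.a.(a.0 + (X + X)) has moves -b-> u1
  u1 = a.(a.0 + ((rec X. 0 + b.a.(a.0 + (X + X))) + (rec X. 0 + b.a.(a.0 + (X + X))))) has moves -a-> u2
  u2 = a.0 + ((rec X. 0 + b.a.(a.0 + (X + X))) + (rec X. 0 + b.a.(a.0 + (X + X)))) has moves -a-> u3, -b-> u1
  u3 = 0 has moves ·
Q's transition system — 4 states:
  v0 = rec X. b.a.(a.0 + (X + X)) has moves -b-> v1
  v1 = a.(a.0 + ((rec X. b.a.(a.0 + (X + X))) + (rec X. b.a.(a.0 + (X + X))))) has moves -a-> v2
  v2 = a.0 + ((rec X. b.a.(a.0 + (X + X))) + (rec X. b.a.(a.0 + (X + X)))) has moves -a-> v3, -b-> v1
  v3 = 0 has moves ·
Coarsest stable partition (strong bisimilarity classes):
  B0 = {u0, v0}
  B1 = {u1, v1}
  B2 = {u2, v2}
  B3 = {u3, v3}
u0 ∈ B0, v0 ∈ B0 → same block

P ~ Q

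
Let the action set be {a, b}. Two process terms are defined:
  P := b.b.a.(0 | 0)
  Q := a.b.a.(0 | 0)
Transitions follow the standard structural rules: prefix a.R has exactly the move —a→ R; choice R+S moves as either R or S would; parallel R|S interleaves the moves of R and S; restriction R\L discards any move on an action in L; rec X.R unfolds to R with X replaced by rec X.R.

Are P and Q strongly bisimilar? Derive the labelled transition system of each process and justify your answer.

NO

Reachable graph of P (4 states):
  m0 = b.b.a.(0 | 0) | ··b··> m1
  m1 = b.a.(0 | 0) | ··b··> m2
  m2 = a.(0 | 0) | ··a··> m3
  m3 = 0 | 0 | deadlocked
Reachable graph of Q (4 states):
  n0 = a.b.a.(0 | 0) | ··a··> n1
  n1 = b.a.(0 | 0) | ··b··> n2
  n2 = a.(0 | 0) | ··a··> n3
  n3 = 0 | 0 | deadlocked
Coarsest stable partition (strong bisimilarity classes):
  B0 = {m0}
  B1 = {m1, n1}
  B2 = {m2, n2}
  B3 = {m3, n3}
  B4 = {n0}
m0 ∈ B0, n0 ∈ B4 → different blocks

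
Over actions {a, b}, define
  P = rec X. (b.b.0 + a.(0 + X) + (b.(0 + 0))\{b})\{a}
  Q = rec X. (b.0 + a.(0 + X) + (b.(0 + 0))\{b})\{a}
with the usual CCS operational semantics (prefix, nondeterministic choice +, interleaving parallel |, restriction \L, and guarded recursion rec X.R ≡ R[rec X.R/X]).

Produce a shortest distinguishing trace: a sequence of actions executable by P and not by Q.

bb

Reachable graph of P (3 states):
  u0 = rec X. (b.b.0 + a.(0 + X) + (b.(0 + 0))\{b})\{a} → -b-> u1
  u1 = (b.0)\{a} → -b-> u2
  u2 = 0\{a} → (no moves)
Reachable graph of Q (2 states):
  v0 = rec X. (b.0 + a.(0 + X) + (b.(0 + 0))\{b})\{a} → -b-> v1
  v1 = 0\{a} → (no moves)
Trace ⟨bb⟩ through P, begin at {u0}:
  after b @ step 1: {u1}
  after b @ step 2: {u2}
  — P admits the full trace.
Trace ⟨bb⟩ through Q, begin at {v0}:
  after b @ step 1: {v1}
  after b @ step 2: ∅  — Q cannot continue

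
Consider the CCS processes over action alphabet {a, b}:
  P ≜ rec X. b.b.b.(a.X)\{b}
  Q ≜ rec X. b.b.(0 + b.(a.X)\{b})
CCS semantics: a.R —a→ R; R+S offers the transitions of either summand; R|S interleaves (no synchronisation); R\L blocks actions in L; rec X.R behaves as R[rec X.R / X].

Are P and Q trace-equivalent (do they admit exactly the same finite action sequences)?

YES

Reachable graph of P (5 states):
  u0 = rec X. b.b.b.(a.X)\{b} → —b→ u1
  u1 = b.b.(a.(rec X. b.b.b.(a.X)\{b}))\{b} → —b→ u2
  u2 = b.(a.(rec X. b.b.b.(a.X)\{b}))\{b} → —b→ u3
  u3 = (a.(rec X. b.b.b.(a.X)\{b}))\{b} → —a→ u4
  u4 = (rec X. b.b.b.(a.X)\{b})\{b} → ·
Reachable graph of Q (5 states):
  v0 = rec X. b.b.(0 + b.(a.X)\{b}) → —b→ v1
  v1 = b.(0 + b.(a.(rec X. b.b.(0 + b.(a.X)\{b})))\{b}) → —b→ v2
  v2 = 0 + b.(a.(rec X. b.b.(0 + b.(a.X)\{b})))\{b} → —b→ v3
  v3 = (a.(rec X. b.b.(0 + b.(a.X)\{b})))\{b} → —a→ v4
  v4 = (rec X. b.b.(0 + b.(a.X)\{b}))\{b} → ·
Partition-refinement fixed point:
  B0 = {u0, v0}
  B1 = {u1, v1}
  B2 = {u2, v2}
  B3 = {u3, v3}
  B4 = {u4, v4}
u0 ∈ B0, v0 ∈ B0 → same block
Bisimilar ⇒ trace-equivalent.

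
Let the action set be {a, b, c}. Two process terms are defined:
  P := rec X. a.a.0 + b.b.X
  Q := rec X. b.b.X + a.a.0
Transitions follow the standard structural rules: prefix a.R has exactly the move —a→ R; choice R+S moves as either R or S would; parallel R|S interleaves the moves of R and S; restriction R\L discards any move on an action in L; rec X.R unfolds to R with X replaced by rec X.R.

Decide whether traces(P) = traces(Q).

P's transition system — 4 states:
  m0 = rec X. a.a.0 + b.b.X ⊢ =a=> m1, =b=> m2
  m1 = a.0 ⊢ =a=> m3
  m2 = b.(rec X. a.a.0 + b.b.X) ⊢ =b=> m0
  m3 = 0 ⊢ stopped
Q's transition system — 4 states:
  n0 = rec X. b.b.X + a.a.0 ⊢ =a=> n1, =b=> n2
  n1 = a.0 ⊢ =a=> n3
  n2 = b.(rec X. b.b.X + a.a.0) ⊢ =b=> n0
  n3 = 0 ⊢ stopped
Partition-refinement fixed point:
  B0 = {m0, n0}
  B1 = {m2, n2}
  B2 = {m1, n1}
  B3 = {m3, n3}
m0 ∈ B0, n0 ∈ B0 → same block
Bisimilar ⇒ trace-equivalent.

YES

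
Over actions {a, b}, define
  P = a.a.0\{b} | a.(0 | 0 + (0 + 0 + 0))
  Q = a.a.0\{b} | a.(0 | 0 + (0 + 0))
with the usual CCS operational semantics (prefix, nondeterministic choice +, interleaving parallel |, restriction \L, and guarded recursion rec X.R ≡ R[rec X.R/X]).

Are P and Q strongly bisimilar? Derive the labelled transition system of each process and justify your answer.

P's transition system — 6 states:
  m0 = a.a.0\{b} | a.(0 | 0 + (0 + 0 + 0)) ⊢ --a--▸ m1, --a--▸ m2
  m1 = a.0\{b} | a.(0 | 0 + (0 + 0 + 0)) ⊢ --a--▸ m3, --a--▸ m4
  m2 = a.a.0\{b} | (0 | 0 + (0 + 0 + 0)) ⊢ --a--▸ m4
  m3 = 0\{b} | a.(0 | 0 + (0 + 0 + 0)) ⊢ --a--▸ m5
  m4 = a.0\{b} | (0 | 0 + (0 + 0 + 0)) ⊢ --a--▸ m5
  m5 = 0\{b} | (0 | 0 + (0 + 0 + 0)) ⊢ ·
Q's transition system — 6 states:
  n0 = a.a.0\{b} | a.(0 | 0 + (0 + 0)) ⊢ --a--▸ n1, --a--▸ n2
  n1 = a.0\{b} | a.(0 | 0 + (0 + 0)) ⊢ --a--▸ n3, --a--▸ n4
  n2 = a.a.0\{b} | (0 | 0 + (0 + 0)) ⊢ --a--▸ n4
  n3 = 0\{b} | a.(0 | 0 + (0 + 0)) ⊢ --a--▸ n5
  n4 = a.0\{b} | (0 | 0 + (0 + 0)) ⊢ --a--▸ n5
  n5 = 0\{b} | (0 | 0 + (0 + 0)) ⊢ ·
Bisimilarity quotient blocks:
  B0 = {m0, n0}
  B1 = {m1, m2, n1, n2}
  B2 = {m3, m4, n3, n4}
  B3 = {m5, n5}
m0 ∈ B0, n0 ∈ B0 → same block

P ~ Q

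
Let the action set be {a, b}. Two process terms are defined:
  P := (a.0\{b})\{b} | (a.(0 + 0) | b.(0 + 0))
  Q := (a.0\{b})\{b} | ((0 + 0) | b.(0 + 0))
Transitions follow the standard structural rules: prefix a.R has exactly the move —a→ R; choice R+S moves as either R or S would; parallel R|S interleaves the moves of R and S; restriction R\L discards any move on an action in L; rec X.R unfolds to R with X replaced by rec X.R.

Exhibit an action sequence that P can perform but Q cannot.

Reachable graph of P (8 states):
  s0 = (a.0\{b})\{b} | (a.(0 + 0) | b.(0 + 0)) ⊢ -a-> s1, -a-> s2, -b-> s3
  s1 = (a.0\{b})\{b} | ((0 + 0) | b.(0 + 0)) ⊢ -a-> s4, -b-> s5
  s2 = 0\{b}\{b} | (a.(0 + 0) | b.(0 + 0)) ⊢ -a-> s4, -b-> s6
  s3 = (a.0\{b})\{b} | (a.(0 + 0) | (0 + 0)) ⊢ -a-> s5, -a-> s6
  s4 = 0\{b}\{b} | ((0 + 0) | b.(0 + 0)) ⊢ -b-> s7
  s5 = (a.0\{b})\{b} | ((0 + 0) | (0 + 0)) ⊢ -a-> s7
  s6 = 0\{b}\{b} | (a.(0 + 0) | (0 + 0)) ⊢ -a-> s7
  s7 = 0\{b}\{b} | ((0 + 0) | (0 + 0)) ⊢ (no moves)
Reachable graph of Q (4 states):
  t0 = (a.0\{b})\{b} | ((0 + 0) | b.(0 + 0)) ⊢ -a-> t1, -b-> t2
  t1 = 0\{b}\{b} | ((0 + 0) | b.(0 + 0)) ⊢ -b-> t3
  t2 = (a.0\{b})\{b} | ((0 + 0) | (0 + 0)) ⊢ -a-> t3
  t3 = 0\{b}\{b} | ((0 + 0) | (0 + 0)) ⊢ (no moves)
Trace ⟨aa⟩ through P, begin at {s0}:
  [1] a ⇒ {s1, s2}
  [2] a ⇒ {s4}
  ✓ P
Trace ⟨aa⟩ through Q, begin at {t0}:
  [1] a ⇒ {t1}
  [2] a ⇒ ∅  — Q cannot continue

aa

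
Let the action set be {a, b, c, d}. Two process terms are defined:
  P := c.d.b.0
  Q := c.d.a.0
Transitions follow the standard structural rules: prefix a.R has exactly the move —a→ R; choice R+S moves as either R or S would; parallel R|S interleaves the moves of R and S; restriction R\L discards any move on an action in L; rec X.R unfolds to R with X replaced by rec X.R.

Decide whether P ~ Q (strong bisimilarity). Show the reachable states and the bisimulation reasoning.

LTS(P): 4 reachable states
  m0 = c.d.b.0 has moves ··c··> m1
  m1 = d.b.0 has moves ··d··> m2
  m2 = b.0 has moves ··b··> m3
  m3 = 0 has moves stopped
LTS(Q): 4 reachable states
  n0 = c.d.a.0 has moves ··c··> n1
  n1 = d.a.0 has moves ··d··> n2
  n2 = a.0 has moves ··a··> n3
  n3 = 0 has moves stopped
Partition-refinement fixed point:
  B0 = {m0}
  B1 = {m1}
  B2 = {m2}
  B3 = {m3, n3}
  B4 = {n0}
  B5 = {n1}
  B6 = {n2}
m0 ∈ B0, n0 ∈ B4 → different blocks

not bisimilar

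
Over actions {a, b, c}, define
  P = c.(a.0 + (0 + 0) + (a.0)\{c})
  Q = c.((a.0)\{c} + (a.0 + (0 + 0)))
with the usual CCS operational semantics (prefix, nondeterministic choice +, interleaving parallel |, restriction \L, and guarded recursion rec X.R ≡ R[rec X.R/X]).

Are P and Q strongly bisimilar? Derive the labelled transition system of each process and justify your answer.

P's transition system — 4 states:
  s0 = c.(a.0 + (0 + 0) + (a.0)\{c}) has moves —c→ s1
  s1 = a.0 + (0 + 0) + (a.0)\{c} has moves —a→ s2, —a→ s3
  s2 = 0 has moves (no moves)
  s3 = 0\{c} has moves (no moves)
Q's transition system — 4 states:
  t0 = c.((a.0)\{c} + (a.0 + (0 + 0))) has moves —c→ t1
  t1 = (a.0)\{c} + (a.0 + (0 + 0)) has moves —a→ t2, —a→ t3
  t2 = 0 has moves (no moves)
  t3 = 0\{c} has moves (no moves)
Bisimilarity quotient blocks:
  B0 = {s0, t0}
  B1 = {s1, t1}
  B2 = {s2, s3, t2, t3}
s0 ∈ B0, t0 ∈ B0 → same block

bisimilar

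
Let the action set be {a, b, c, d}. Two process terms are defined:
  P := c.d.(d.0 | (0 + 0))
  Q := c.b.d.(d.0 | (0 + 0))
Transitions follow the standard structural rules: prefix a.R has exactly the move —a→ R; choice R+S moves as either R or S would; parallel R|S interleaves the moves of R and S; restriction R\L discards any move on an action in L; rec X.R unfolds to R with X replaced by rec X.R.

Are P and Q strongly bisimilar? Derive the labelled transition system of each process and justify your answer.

Reachable graph of P (4 states):
  u0 = c.d.(d.0 | (0 + 0)) :: =c=> u1
  u1 = d.(d.0 | (0 + 0)) :: =d=> u2
  u2 = d.0 | (0 + 0) :: =d=> u3
  u3 = 0 | (0 + 0) :: ·
Reachable graph of Q (5 states):
  v0 = c.b.d.(d.0 | (0 + 0)) :: =c=> v1
  v1 = b.d.(d.0 | (0 + 0)) :: =b=> v2
  v2 = d.(d.0 | (0 + 0)) :: =d=> v3
  v3 = d.0 | (0 + 0) :: =d=> v4
  v4 = 0 | (0 + 0) :: ·
Partition-refinement fixed point:
  B0 = {u0}
  B1 = {u1, v2}
  B2 = {u2, v3}
  B3 = {u3, v4}
  B4 = {v0}
  B5 = {v1}
u0 ∈ B0, v0 ∈ B4 → different blocks

NO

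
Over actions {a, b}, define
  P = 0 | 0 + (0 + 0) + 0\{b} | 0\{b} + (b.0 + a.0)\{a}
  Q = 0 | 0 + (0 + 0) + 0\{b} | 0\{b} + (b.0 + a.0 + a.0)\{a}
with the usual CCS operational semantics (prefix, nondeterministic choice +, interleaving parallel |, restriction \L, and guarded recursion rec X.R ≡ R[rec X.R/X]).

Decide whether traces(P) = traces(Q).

traces(P) = traces(Q)

LTS(P): 2 reachable states
  s0 = 0 | 0 + (0 + 0) + 0\{b} | 0\{b} + (b.0 + a.0)\{a} | -b-> s1
  s1 = 0\{a} | ·
LTS(Q): 2 reachable states
  t0 = 0 | 0 + (0 + 0) + 0\{b} | 0\{b} + (b.0 + a.0 + a.0)\{a} | -b-> t1
  t1 = 0\{a} | ·
Coarsest stable partition (strong bisimilarity classes):
  B0 = {s0, t0}
  B1 = {s1, t1}
s0 ∈ B0, t0 ∈ B0 → same block
Bisimilar ⇒ trace-equivalent.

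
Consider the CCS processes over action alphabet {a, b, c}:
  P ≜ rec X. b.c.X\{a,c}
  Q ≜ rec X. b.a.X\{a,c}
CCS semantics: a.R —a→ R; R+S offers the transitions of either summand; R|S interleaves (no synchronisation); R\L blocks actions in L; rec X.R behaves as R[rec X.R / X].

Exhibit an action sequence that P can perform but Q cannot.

bc

Reachable graph of P (4 states):
  s0 = rec X. b.c.X\{a,c} ⊢ —b→ s1
  s1 = c.(rec X. b.c.X\{a,c})\{a,c} ⊢ —c→ s2
  s2 = (rec X. b.c.X\{a,c})\{a,c} ⊢ —b→ s3
  s3 = (c.(rec X. b.c.X\{a,c})\{a,c})\{a,c} ⊢ stopped
Reachable graph of Q (4 states):
  t0 = rec X. b.a.X\{a,c} ⊢ —b→ t1
  t1 = a.(rec X. b.a.X\{a,c})\{a,c} ⊢ —a→ t2
  t2 = (rec X. b.a.X\{a,c})\{a,c} ⊢ —b→ t3
  t3 = (a.(rec X. b.a.X\{a,c})\{a,c})\{a,c} ⊢ stopped
Run σ = ⟨bc⟩ on P: start {s0}
  [1] b ⇒ {s1}
  [2] c ⇒ {s2}
  P completes σ.
Run σ = ⟨bc⟩ on Q: start {t0}
  [1] b ⇒ {t1}
  [2] c ⇒ ∅  — Q cannot continue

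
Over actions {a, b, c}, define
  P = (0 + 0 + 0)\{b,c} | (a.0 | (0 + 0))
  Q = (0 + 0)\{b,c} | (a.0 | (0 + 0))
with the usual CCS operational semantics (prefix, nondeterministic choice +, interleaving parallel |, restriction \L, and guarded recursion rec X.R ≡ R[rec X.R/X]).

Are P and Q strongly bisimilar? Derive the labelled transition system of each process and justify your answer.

LTS(P): 2 reachable states
  p0 = (0 + 0 + 0)\{b,c} | (a.0 | (0 + 0)) has moves --a--▸ p1
  p1 = (0 + 0 + 0)\{b,c} | (0 | (0 + 0)) has moves deadlocked
LTS(Q): 2 reachable states
  q0 = (0 + 0)\{b,c} | (a.0 | (0 + 0)) has moves --a--▸ q1
  q1 = (0 + 0)\{b,c} | (0 | (0 + 0)) has moves deadlocked
Bisimilarity quotient blocks:
  B0 = {p0, q0}
  B1 = {p1, q1}
p0 ∈ B0, q0 ∈ B0 → same block

bisimilar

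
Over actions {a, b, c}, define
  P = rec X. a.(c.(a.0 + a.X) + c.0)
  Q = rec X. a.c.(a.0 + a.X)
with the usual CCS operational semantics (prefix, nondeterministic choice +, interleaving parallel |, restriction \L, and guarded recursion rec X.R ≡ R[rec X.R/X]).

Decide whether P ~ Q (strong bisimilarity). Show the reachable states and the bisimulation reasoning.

LTS(P): 4 reachable states
  m0 = rec X. a.(c.(a.0 + a.X) + c.0) → ··a··> m1
  m1 = c.(a.0 + a.(rec X. a.(c.(a.0 + a.X) + c.0))) + c.0 → ··c··> m2, ··c··> m3
  m2 = 0 → ·
  m3 = a.0 + a.(rec X. a.(c.(a.0 + a.X) + c.0)) → ··a··> m0, ··a··> m2
LTS(Q): 4 reachable states
  n0 = rec X. a.c.(a.0 + a.X) → ··a··> n1
  n1 = c.(a.0 + a.(rec X. a.c.(a.0 + a.X))) → ··c··> n2
  n2 = a.0 + a.(rec X. a.c.(a.0 + a.X)) → ··a··> n0, ··a··> n3
  n3 = 0 → ·
Partition-refinement fixed point:
  B0 = {m0}
  B1 = {m1}
  B2 = {m3}
  B3 = {m2, n3}
  B4 = {n0}
  B5 = {n1}
  B6 = {n2}
m0 ∈ B0, n0 ∈ B4 → different blocks

P ≁ Q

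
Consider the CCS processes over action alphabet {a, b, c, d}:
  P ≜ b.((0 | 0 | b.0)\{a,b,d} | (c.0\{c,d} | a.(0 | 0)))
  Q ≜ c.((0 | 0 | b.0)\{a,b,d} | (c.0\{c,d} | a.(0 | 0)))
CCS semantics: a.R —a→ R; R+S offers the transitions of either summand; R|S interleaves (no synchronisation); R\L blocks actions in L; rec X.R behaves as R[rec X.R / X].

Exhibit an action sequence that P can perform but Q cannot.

P's transition system — 5 states:
  s0 = b.((0 | 0 | b.0)\{a,b,d} | (c.0\{c,d} | a.(0 | 0))) has moves -b-> s1
  s1 = (0 | 0 | b.0)\{a,b,d} | (c.0\{c,d} | a.(0 | 0)) has moves -a-> s2, -c-> s3
  s2 = (0 | 0 | b.0)\{a,b,d} | (c.0\{c,d} | (0 | 0)) has moves -c-> s4
  s3 = (0 | 0 | b.0)\{a,b,d} | (0\{c,d} | a.(0 | 0)) has moves -a-> s4
  s4 = (0 | 0 | b.0)\{a,b,d} | (0\{c,d} | (0 | 0)) has moves deadlocked
Q's transition system — 5 states:
  t0 = c.((0 | 0 | b.0)\{a,b,d} | (c.0\{c,d} | a.(0 | 0))) has moves -c-> t1
  t1 = (0 | 0 | b.0)\{a,b,d} | (c.0\{c,d} | a.(0 | 0)) has moves -a-> t2, -c-> t3
  t2 = (0 | 0 | b.0)\{a,b,d} | (c.0\{c,d} | (0 | 0)) has moves -c-> t4
  t3 = (0 | 0 | b.0)\{a,b,d} | (0\{c,d} | a.(0 | 0)) has moves -a-> t4
  t4 = (0 | 0 | b.0)\{a,b,d} | (0\{c,d} | (0 | 0)) has moves deadlocked
Executing b from P (initial set {s0}):
  after b @ step 1: {s1}
  P completes σ.
Executing b from Q (initial set {t0}):
  after b @ step 1: ∅  — Q cannot continue

b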